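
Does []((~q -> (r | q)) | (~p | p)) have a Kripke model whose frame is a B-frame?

Yes, satisfiable

1. []((~q -> (r | q)) | (~p | p)), 0
2. (~q -> (r | q)) | (~p | p), 0
3. ~p | p, 0
4. p, 0
Accessibility: 0R0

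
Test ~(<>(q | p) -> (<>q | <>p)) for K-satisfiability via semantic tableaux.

1. ~(<>(q | p) -> (<>q | <>p)), w0
2. <>(q | p), w0
3. ~(<>q | <>p), w0
4. ~<>q, w0
5. ~<>p, w0
6. q | p, w1
7. ~q, w1
8. ~p, w1
9. p, w1
Accessibility: w0Rw1
Branch closes: p and ~p both at w1.
All branches of the tableau close; one closing branch shown above.

Unsatisfiable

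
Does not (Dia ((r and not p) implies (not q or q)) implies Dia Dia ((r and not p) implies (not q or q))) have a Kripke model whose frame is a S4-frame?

1. not (Dia ((r and not p) implies (not q or q)) implies Dia Dia ((r and not p) implies (not q or q))), u
2. Dia ((r and not p) implies (not q or q)), u
3. not Dia Dia ((r and not p) implies (not q or q)), u
4. not Dia ((r and not p) implies (not q or q)), u
5. not ((r and not p) implies (not q or q)), u
6. r and not p, u
7. not (not q or q), u
8. r, u
9. not p, u
10. q, u
11. not q, u
Accessibility: uRu
Branch closes: q and not q both at u.
All branches of the tableau close; one closing branch shown above.

No, unsatisfiable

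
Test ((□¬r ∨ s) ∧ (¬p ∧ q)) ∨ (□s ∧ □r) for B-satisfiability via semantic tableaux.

1. ((□¬r ∨ s) ∧ (¬p ∧ q)) ∨ (□s ∧ □r), u
2. □s ∧ □r, u   [∨-rule on 1 (branches; this branch)]
3. □s, u   [∧-rule on 2]
4. □r, u   [∧-rule on 2]
5. s, u   [□-rule on 3 via uRu]
6. r, u   [□-rule on 4 via uRu]
Accessibility: uRu

Satisfiable (open branch found)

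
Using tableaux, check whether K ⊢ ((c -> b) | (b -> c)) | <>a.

Tableau for the negation ~(((c -> b) | (b -> c)) | <>a):
1. ~(((c -> b) | (b -> c)) | <>a), w0
2. ~((c -> b) | (b -> c)), w0   [~|-rule on 1]
3. ~<>a, w0   [~|-rule on 1]
4. ~(c -> b), w0   [~|-rule on 2]
5. ~(b -> c), w0   [~|-rule on 2]
6. c, w0   [~->-rule on 4]
7. ~b, w0   [~->-rule on 4]
8. b, w0   [~->-rule on 5]
9. ~c, w0   [~->-rule on 5]
Branch closes: b and ~b both at w0.
Every branch of the negation's tableau closes; the branch above is one of them.

Valid in K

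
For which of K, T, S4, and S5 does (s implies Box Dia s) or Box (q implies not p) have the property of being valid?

S4-tableau for the negation not ((s implies Box Dia s) or Box (q implies not p)):
1. not ((s implies Box Dia s) or Box (q implies not p)), 0
2. not (s implies Box Dia s), 0   [neg-or-rule on 1]
3. not Box (q implies not p), 0   [neg-or-rule on 1]
4. s, 0   [neg-implies-rule on 2]
5. not Box Dia s, 0   [neg-implies-rule on 2]
6. not (q implies not p), 1   [neg-Box-rule on 3: fresh world 1, 0R1]
7. q, 1   [neg-implies-rule on 6]
8. p, 1   [neg-implies-rule on 6]
9. not Dia s, 2   [neg-Box-rule on 5: fresh world 2, 0R2]
10. not s, 2   [neg-Dia-rule on 9 via 2R2]
Accessibility: 0R0, 0R1, 0R2, 1R1, 2R2
Complete open branch: countermodel on an S4-frame, so not valid in S4, nor in K, T (the same frame is also a K-frame and a T-frame).
S5-tableau for the negation not ((s implies Box Dia s) or Box (q implies not p)):
1. not ((s implies Box Dia s) or Box (q implies not p)), 0
2. not (s implies Box Dia s), 0   [neg-or-rule on 1]
3. not Box (q implies not p), 0   [neg-or-rule on 1]
4. s, 0   [neg-implies-rule on 2]
5. not Box Dia s, 0   [neg-implies-rule on 2]
6. not (q implies not p), 1   [neg-Box-rule on 3: fresh world 1, 0R1]
7. q, 1   [neg-implies-rule on 6]
8. p, 1   [neg-implies-rule on 6]
9. not Dia s, 2   [neg-Box-rule on 5: fresh world 2, 0R2]
10. not s, 0   [neg-Dia-rule on 9 via 2R0]
Accessibility: 0R0, 0R1, 0R2, 1R0, 1R1, 1R2, 2R0, 2R1, 2R2
Branch closes: s and not s both at 0.
Every branch closes (one shown): valid in S5.

S5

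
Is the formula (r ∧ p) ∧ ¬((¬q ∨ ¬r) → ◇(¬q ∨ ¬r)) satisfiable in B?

1. (r ∧ p) ∧ ¬((¬q ∨ ¬r) → ◇(¬q ∨ ¬r)), 0
2. r ∧ p, 0   [∧-rule on 1]
3. ¬((¬q ∨ ¬r) → ◇(¬q ∨ ¬r)), 0   [∧-rule on 1]
4. r, 0   [∧-rule on 2]
5. p, 0   [∧-rule on 2]
6. ¬q ∨ ¬r, 0   [¬→-rule on 3]
7. ¬◇(¬q ∨ ¬r), 0   [¬→-rule on 3]
8. ¬(¬q ∨ ¬r), 0   [¬◇-rule on 7 via 0R0]
9. q, 0   [¬∨-rule on 8]
10. ¬r, 0   [∨-rule on 6 (branches; this branch)]
Accessibility: 0R0
Branch closes: r and ¬r both at 0.
Every branch closes; the branch above is one of them.

Unsatisfiable (every branch closes)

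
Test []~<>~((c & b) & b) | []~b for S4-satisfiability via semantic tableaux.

1. []~<>~((c & b) & b) | []~b, u
2. []~b, u
3. ~b, u
Accessibility: uRu

Yes, satisfiable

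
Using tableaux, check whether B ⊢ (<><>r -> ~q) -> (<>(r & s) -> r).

Tableau for the negation ~((<><>r -> ~q) -> (<>(r & s) -> r)):
1. ~((<><>r -> ~q) -> (<>(r & s) -> r)), w0
2. <><>r -> ~q, w0   [~->-rule on 1]
3. ~(<>(r & s) -> r), w0   [~->-rule on 1]
4. <>(r & s), w0   [~->-rule on 3]
5. ~r, w0   [~->-rule on 3]
6. ~q, w0   [->-rule on 2 (branches; this branch)]
7. r & s, w1   [<>-rule on 4: fresh world w1, w0Rw1]
8. r, w1   [&-rule on 7]
9. s, w1   [&-rule on 7]
Accessibility: w0Rw0, w0Rw1, w1Rw0, w1Rw1
The negation has an open branch (countermodel exists).

No, not valid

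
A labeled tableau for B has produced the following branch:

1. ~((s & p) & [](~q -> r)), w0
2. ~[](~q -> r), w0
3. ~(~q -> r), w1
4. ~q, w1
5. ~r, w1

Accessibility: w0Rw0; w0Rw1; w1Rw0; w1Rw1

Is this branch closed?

No world carries both an atom and its negation.

Not closed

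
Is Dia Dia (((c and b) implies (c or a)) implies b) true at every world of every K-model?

No, not valid

Tableau for the negation not Dia Dia (((c and b) implies (c or a)) implies b):
1. not Dia Dia (((c and b) implies (c or a)) implies b), u
The negation has an open branch (countermodel exists).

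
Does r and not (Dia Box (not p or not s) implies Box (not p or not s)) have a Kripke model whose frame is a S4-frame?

1. r and not (Dia Box (not p or not s) implies Box (not p or not s)), u
2. r, u
3. not (Dia Box (not p or not s) implies Box (not p or not s)), u
4. Dia Box (not p or not s), u
5. not Box (not p or not s), u
6. Box (not p or not s), v
7. not p or not s, v
8. not s, v
9. not (not p or not s), w
10. p, w
11. s, w
Accessibility: uRu, uRv, uRw, vRv, wRw

Satisfiable (open branch found)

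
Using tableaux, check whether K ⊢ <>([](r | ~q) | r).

No, not valid

Tableau for the negation ~<>([](r | ~q) | r):
1. ~<>([](r | ~q) | r), u
The negation has an open branch (countermodel exists).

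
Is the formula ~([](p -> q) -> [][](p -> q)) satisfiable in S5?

1. ~([](p -> q) -> [][](p -> q)), w0
2. [](p -> q), w0
3. ~[][](p -> q), w0
4. p -> q, w0
5. q, w0
6. ~[](p -> q), w1
7. p -> q, w1
8. q, w1
9. ~(p -> q), w2
10. p, w2
11. ~q, w2
12. p -> q, w2
13. q, w2
Accessibility: w0Rw0, w0Rw1, w0Rw2, w1Rw0, w1Rw1, w1Rw2, w2Rw0, w2Rw1, w2Rw2
Branch closes: q and ~q both at w2.
Every branch closes; the branch above is one of them.

No, unsatisfiable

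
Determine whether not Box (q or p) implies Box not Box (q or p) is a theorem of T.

Tableau for the negation not (not Box (q or p) implies Box not Box (q or p)):
1. not (not Box (q or p) implies Box not Box (q or p)), u
2. not Box (q or p), u   [neg-implies-rule on 1]
3. not Box not Box (q or p), u   [neg-implies-rule on 1]
4. not (q or p), v   [neg-Box-rule on 2: fresh world v, uRv]
5. not q, v   [neg-or-rule on 4]
6. not p, v   [neg-or-rule on 4]
7. Box (q or p), w   [neg-Box-rule on 3: fresh world w, uRw]
8. q or p, w   [Box-rule on 7 via wRw]
9. p, w   [or-rule on 8 (branches; this branch)]
Accessibility: uRu, uRv, uRw, vRv, wRw
The negation has an open branch (countermodel exists).

Not valid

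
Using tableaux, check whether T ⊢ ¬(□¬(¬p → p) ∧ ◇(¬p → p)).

Tableau for the negation □¬(¬p → p) ∧ ◇(¬p → p):
1. □¬(¬p → p) ∧ ◇(¬p → p), u
2. □¬(¬p → p), u
3. ◇(¬p → p), u
4. ¬(¬p → p), u
5. ¬p, u
6. ¬p → p, v
7. ¬(¬p → p), v
8. ¬p, v
9. p, v
Accessibility: uRu, uRv, vRv
Branch closes: p and ¬p both at v.
Every branch of the negation's tableau closes; the branch above is one of them.

Yes, valid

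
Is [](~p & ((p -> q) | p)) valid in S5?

No, not valid

Tableau for the negation ~[](~p & ((p -> q) | p)):
1. ~[](~p & ((p -> q) | p)), w0
2. ~(~p & ((p -> q) | p)), w1
3. p, w1
Accessibility: w0Rw0, w0Rw1, w1Rw0, w1Rw1
The negation has an open branch (countermodel exists).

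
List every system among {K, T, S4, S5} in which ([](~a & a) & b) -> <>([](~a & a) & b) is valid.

T, S4, S5

T-tableau for the negation ~(([](~a & a) & b) -> <>([](~a & a) & b)):
1. ~(([](~a & a) & b) -> <>([](~a & a) & b)), w0
2. [](~a & a) & b, w0
3. ~<>([](~a & a) & b), w0
4. [](~a & a), w0
5. b, w0
6. ~([](~a & a) & b), w0
7. ~a & a, w0
8. ~a, w0
9. a, w0
Accessibility: w0Rw0
Branch closes: a and ~a both at w0.
Every branch closes (one shown): valid in T, hence also in S4, S5 (every theorem of T is a theorem of S4 and S5).
K-tableau for the negation ~(([](~a & a) & b) -> <>([](~a & a) & b)):
1. ~(([](~a & a) & b) -> <>([](~a & a) & b)), w0
2. [](~a & a) & b, w0
3. ~<>([](~a & a) & b), w0
4. [](~a & a), w0
5. b, w0
Complete open branch: countermodel on a K-frame, so not valid in K.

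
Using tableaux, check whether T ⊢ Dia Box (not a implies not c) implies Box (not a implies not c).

No, not valid

Tableau for the negation not (Dia Box (not a implies not c) implies Box (not a implies not c)):
1. not (Dia Box (not a implies not c) implies Box (not a implies not c)), 0
2. Dia Box (not a implies not c), 0   [neg-implies-rule on 1]
3. not Box (not a implies not c), 0   [neg-implies-rule on 1]
4. Box (not a implies not c), 1   [Dia-rule on 2: fresh world 1, 0R1]
5. not a implies not c, 1   [Box-rule on 4 via 1R1]
6. not c, 1   [implies-rule on 5 (branches; this branch)]
7. not (not a implies not c), 2   [neg-Box-rule on 3: fresh world 2, 0R2]
8. not a, 2   [neg-implies-rule on 7]
9. c, 2   [neg-implies-rule on 7]
Accessibility: 0R0, 0R1, 0R2, 1R1, 2R2
The negation has an open branch (countermodel exists).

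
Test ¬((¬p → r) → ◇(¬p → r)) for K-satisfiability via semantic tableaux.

1. ¬((¬p → r) → ◇(¬p → r)), w0
2. ¬p → r, w0
3. ¬◇(¬p → r), w0
4. r, w0

Yes, satisfiable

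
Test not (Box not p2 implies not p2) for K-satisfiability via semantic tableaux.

1. not (Box not p2 implies not p2), u
2. Box not p2, u
3. p2, u

Satisfiable (open branch found)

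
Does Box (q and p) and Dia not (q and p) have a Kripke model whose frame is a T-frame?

1. Box (q and p) and Dia not (q and p), u
2. Box (q and p), u
3. Dia not (q and p), u
4. q and p, u
5. q, u
6. p, u
7. not (q and p), v
8. q and p, v
9. q, v
10. p, v
11. not p, v
Accessibility: uRu, uRv, vRv
Branch closes: p and not p both at v.
(One branch shown.) All branches close.

Unsatisfiable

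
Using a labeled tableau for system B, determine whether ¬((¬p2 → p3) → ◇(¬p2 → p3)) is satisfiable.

Unsatisfiable

1. ¬((¬p2 → p3) → ◇(¬p2 → p3)), w0
2. ¬p2 → p3, w0
3. ¬◇(¬p2 → p3), w0
4. ¬(¬p2 → p3), w0
5. ¬p2, w0
6. ¬p3, w0
7. p3, w0
Accessibility: w0Rw0
Branch closes: p3 and ¬p3 both at w0.
All branches of the tableau close; one closing branch shown above.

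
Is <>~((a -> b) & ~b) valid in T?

Tableau for the negation ~<>~((a -> b) & ~b):
1. ~<>~((a -> b) & ~b), u
2. (a -> b) & ~b, u
3. a -> b, u
4. ~b, u
5. ~a, u
Accessibility: uRu
The negation has an open branch (countermodel exists).

No, not valid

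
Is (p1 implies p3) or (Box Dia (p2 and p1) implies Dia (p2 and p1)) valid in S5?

Valid in S5

Tableau for the negation not ((p1 implies p3) or (Box Dia (p2 and p1) implies Dia (p2 and p1))):
1. not ((p1 implies p3) or (Box Dia (p2 and p1) implies Dia (p2 and p1))), 0
2. not (p1 implies p3), 0
3. not (Box Dia (p2 and p1) implies Dia (p2 and p1)), 0
4. p1, 0
5. not p3, 0
6. Box Dia (p2 and p1), 0
7. not Dia (p2 and p1), 0
8. Dia (p2 and p1), 0
9. not (p2 and p1), 0
10. not p2, 0
11. p2 and p1, 1
12. p2, 1
13. p1, 1
14. Dia (p2 and p1), 1
15. not (p2 and p1), 1
16. not p1, 1
Accessibility: 0R0, 0R1, 1R0, 1R1
Branch closes: p1 and not p1 both at 1.
Every branch of the negation's tableau closes; the branch above is one of them.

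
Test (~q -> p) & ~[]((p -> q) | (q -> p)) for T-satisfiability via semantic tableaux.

No, unsatisfiable

1. (~q -> p) & ~[]((p -> q) | (q -> p)), w0
2. ~q -> p, w0
3. ~[]((p -> q) | (q -> p)), w0
4. p, w0
5. ~((p -> q) | (q -> p)), w1
6. ~(p -> q), w1
7. ~(q -> p), w1
8. p, w1
9. ~q, w1
10. q, w1
11. ~p, w1
Accessibility: w0Rw0, w0Rw1, w1Rw1
Branch closes: q and ~q both at w1.
(One branch shown.) All branches close.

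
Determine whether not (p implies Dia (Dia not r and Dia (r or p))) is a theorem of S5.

Not valid

Tableau for the negation p implies Dia (Dia not r and Dia (r or p)):
1. p implies Dia (Dia not r and Dia (r or p)), 0
2. Dia (Dia not r and Dia (r or p)), 0   [implies-rule on 1 (branches; this branch)]
3. Dia not r and Dia (r or p), 1   [Dia-rule on 2: fresh world 1, 0R1]
4. Dia not r, 1   [and-rule on 3]
5. Dia (r or p), 1   [and-rule on 3]
6. not r, 2   [Dia-rule on 4: fresh world 2, 1R2]
7. r or p, 3   [Dia-rule on 5: fresh world 3, 1R3]
8. p, 3   [or-rule on 7 (branches; this branch)]
Accessibility: 0R0, 0R1, 0R2, 0R3, 1R0, 1R1, 1R2, 1R3, 2R0, 2R1, 2R2, 2R3, 3R0, 3R1, 3R2, 3R3
The negation has an open branch (countermodel exists).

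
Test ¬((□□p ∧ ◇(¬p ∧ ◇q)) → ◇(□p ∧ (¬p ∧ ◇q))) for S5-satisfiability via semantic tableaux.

1. ¬((□□p ∧ ◇(¬p ∧ ◇q)) → ◇(□p ∧ (¬p ∧ ◇q))), u
2. □□p ∧ ◇(¬p ∧ ◇q), u
3. ¬◇(□p ∧ (¬p ∧ ◇q)), u
4. □□p, u
5. ◇(¬p ∧ ◇q), u
6. ¬(□p ∧ (¬p ∧ ◇q)), u
7. □p, u
8. p, u
9. ¬(¬p ∧ ◇q), u
10. ¬◇q, u
11. ¬q, u
12. ¬p ∧ ◇q, v
13. ¬p, v
14. ◇q, v
15. ¬(□p ∧ (¬p ∧ ◇q)), v
16. □p, v
17. p, v
Accessibility: uRu, uRv, vRu, vRv
Branch closes: p and ¬p both at v.
(One branch shown.) All branches close.

Unsatisfiable (every branch closes)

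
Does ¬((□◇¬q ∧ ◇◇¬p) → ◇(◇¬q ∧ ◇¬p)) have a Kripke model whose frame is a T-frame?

Unsatisfiable

1. ¬((□◇¬q ∧ ◇◇¬p) → ◇(◇¬q ∧ ◇¬p)), w0
2. □◇¬q ∧ ◇◇¬p, w0   [¬→-rule on 1]
3. ¬◇(◇¬q ∧ ◇¬p), w0   [¬→-rule on 1]
4. □◇¬q, w0   [∧-rule on 2]
5. ◇◇¬p, w0   [∧-rule on 2]
6. ¬(◇¬q ∧ ◇¬p), w0   [¬◇-rule on 3 via w0Rw0]
7. ◇¬q, w0   [□-rule on 4 via w0Rw0]
8. ¬◇¬p, w0   [¬∧-rule on 6 (branches; this branch)]
9. p, w0   [¬◇-rule on 8 via w0Rw0]
10. ◇¬p, w1   [◇-rule on 5: fresh world w1, w0Rw1]
11. ¬(◇¬q ∧ ◇¬p), w1   [¬◇-rule on 3 via w0Rw1]
12. ◇¬q, w1   [□-rule on 4 via w0Rw1]
13. p, w1   [¬◇-rule on 8 via w0Rw1]
14. ¬◇¬q, w1   [¬∧-rule on 11 (branches; this branch)]
15. q, w1   [¬◇-rule on 14 via w1Rw1]
16. ¬q, w2   [◇-rule on 7: fresh world w2, w0Rw2]
17. ¬(◇¬q ∧ ◇¬p), w2   [¬◇-rule on 3 via w0Rw2]
18. ◇¬q, w2   [□-rule on 4 via w0Rw2]
19. p, w2   [¬◇-rule on 8 via w0Rw2]
20. ¬◇¬p, w2   [¬∧-rule on 17 (branches; this branch)]
21. ¬p, w3   [◇-rule on 10: fresh world w3, w1Rw3]
22. q, w3   [¬◇-rule on 14 via w1Rw3]
23. ¬q, w4   [◇-rule on 12: fresh world w4, w1Rw4]
24. q, w4   [¬◇-rule on 14 via w1Rw4]
Accessibility: w0Rw0, w0Rw1, w0Rw2, w1Rw1, w1Rw3, w1Rw4, w2Rw2, w3Rw3, w4Rw4
Branch closes: q and ¬q both at w4.
All branches of the tableau close; one closing branch shown above.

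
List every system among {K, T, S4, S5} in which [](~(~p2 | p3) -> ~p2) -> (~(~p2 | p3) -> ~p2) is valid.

K-tableau for the negation ~([](~(~p2 | p3) -> ~p2) -> (~(~p2 | p3) -> ~p2)):
1. ~([](~(~p2 | p3) -> ~p2) -> (~(~p2 | p3) -> ~p2)), w0
2. [](~(~p2 | p3) -> ~p2), w0   [~->-rule on 1]
3. ~(~(~p2 | p3) -> ~p2), w0   [~->-rule on 1]
4. ~(~p2 | p3), w0   [~->-rule on 3]
5. p2, w0   [~->-rule on 3]
6. ~p3, w0   [~|-rule on 4]
Complete open branch: countermodel on a K-frame, so not valid in K.
T-tableau for the negation ~([](~(~p2 | p3) -> ~p2) -> (~(~p2 | p3) -> ~p2)):
1. ~([](~(~p2 | p3) -> ~p2) -> (~(~p2 | p3) -> ~p2)), w0
2. [](~(~p2 | p3) -> ~p2), w0   [~->-rule on 1]
3. ~(~(~p2 | p3) -> ~p2), w0   [~->-rule on 1]
4. ~(~p2 | p3), w0   [~->-rule on 3]
5. p2, w0   [~->-rule on 3]
6. ~p3, w0   [~|-rule on 4]
7. ~(~p2 | p3) -> ~p2, w0   [[]-rule on 2 via w0Rw0]
8. ~p2 | p3, w0   [->-rule on 7 (branches; this branch)]
9. p3, w0   [|-rule on 8 (branches; this branch)]
Accessibility: w0Rw0
Branch closes: p3 and ~p3 both at w0.
Every branch closes (one shown): valid in T, hence also in S4, S5 (every theorem of T is a theorem of S4 and S5).

T, S4, S5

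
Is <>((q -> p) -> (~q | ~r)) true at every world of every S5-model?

No, not valid

Tableau for the negation ~<>((q -> p) -> (~q | ~r)):
1. ~<>((q -> p) -> (~q | ~r)), 0
2. ~((q -> p) -> (~q | ~r)), 0
3. q -> p, 0
4. ~(~q | ~r), 0
5. q, 0
6. r, 0
7. p, 0
Accessibility: 0R0
The negation has an open branch (countermodel exists).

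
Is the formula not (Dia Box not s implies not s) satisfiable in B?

1. not (Dia Box not s implies not s), u
2. Dia Box not s, u
3. s, u
4. Box not s, v
5. not s, u
Accessibility: uRu, uRv, vRu, vRv
Branch closes: s and not s both at u.
Every branch closes; the branch above is one of them.

Unsatisfiable (every branch closes)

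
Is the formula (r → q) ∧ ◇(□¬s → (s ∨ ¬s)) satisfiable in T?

1. (r → q) ∧ ◇(□¬s → (s ∨ ¬s)), 0
2. r → q, 0
3. ◇(□¬s → (s ∨ ¬s)), 0
4. q, 0
5. □¬s → (s ∨ ¬s), 1
6. s ∨ ¬s, 1
7. ¬s, 1
Accessibility: 0R0, 0R1, 1R1

Satisfiable (open branch found)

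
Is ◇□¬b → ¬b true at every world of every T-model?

Tableau for the negation ¬(◇□¬b → ¬b):
1. ¬(◇□¬b → ¬b), w0
2. ◇□¬b, w0
3. b, w0
4. □¬b, w1
5. ¬b, w1
Accessibility: w0Rw0, w0Rw1, w1Rw1
The negation has an open branch (countermodel exists).

Invalid (countermodel exists)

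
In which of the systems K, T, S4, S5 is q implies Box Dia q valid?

S4-tableau for the negation not (q implies Box Dia q):
1. not (q implies Box Dia q), u
2. q, u
3. not Box Dia q, u
4. not Dia q, v
5. not q, v
Accessibility: uRu, uRv, vRv
Complete open branch: countermodel on an S4-frame, so not valid in S4, nor in K, T (the same frame is also a K-frame and a T-frame).
S5-tableau for the negation not (q implies Box Dia q):
1. not (q implies Box Dia q), u
2. q, u
3. not Box Dia q, u
4. not Dia q, v
5. not q, u
Accessibility: uRu, uRv, vRu, vRv
Branch closes: q and not q both at u.
Every branch closes (one shown): valid in S5.

S5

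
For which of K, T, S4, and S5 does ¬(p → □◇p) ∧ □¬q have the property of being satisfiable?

S4-tableau for the formula:
1. ¬(p → □◇p) ∧ □¬q, 0
2. ¬(p → □◇p), 0
3. □¬q, 0
4. p, 0
5. ¬□◇p, 0
6. ¬q, 0
7. ¬◇p, 1
8. ¬q, 1
9. ¬p, 1
Accessibility: 0R0, 0R1, 1R1
Complete open branch: satisfiable in S4, hence also in K, T (this S4-model is also a K-model and a T-model).
S5-tableau for the formula:
1. ¬(p → □◇p) ∧ □¬q, 0
2. ¬(p → □◇p), 0
3. □¬q, 0
4. p, 0
5. ¬□◇p, 0
6. ¬q, 0
7. ¬◇p, 1
8. ¬q, 1
9. ¬p, 0
Accessibility: 0R0, 0R1, 1R0, 1R1
Branch closes: p and ¬p both at 0.
Every branch closes (one shown): unsatisfiable in S5.

K, T, S4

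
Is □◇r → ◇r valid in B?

Valid in B

Tableau for the negation ¬(□◇r → ◇r):
1. ¬(□◇r → ◇r), 0
2. □◇r, 0
3. ¬◇r, 0
4. ◇r, 0
5. ¬r, 0
6. r, 1
7. ◇r, 1
8. ¬r, 1
Accessibility: 0R0, 0R1, 1R0, 1R1
Branch closes: r and ¬r both at 1.
Every branch of the negation's tableau closes; the branch above is one of them.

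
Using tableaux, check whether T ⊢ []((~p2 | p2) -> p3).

Tableau for the negation ~[]((~p2 | p2) -> p3):
1. ~[]((~p2 | p2) -> p3), w0
2. ~((~p2 | p2) -> p3), w1
3. ~p2 | p2, w1
4. ~p3, w1
5. p2, w1
Accessibility: w0Rw0, w0Rw1, w1Rw1
The negation has an open branch (countermodel exists).

Invalid (countermodel exists)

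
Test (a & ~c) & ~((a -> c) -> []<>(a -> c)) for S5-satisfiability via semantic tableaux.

1. (a & ~c) & ~((a -> c) -> []<>(a -> c)), u
2. a & ~c, u   [&-rule on 1]
3. ~((a -> c) -> []<>(a -> c)), u   [&-rule on 1]
4. a, u   [&-rule on 2]
5. ~c, u   [&-rule on 2]
6. a -> c, u   [~->-rule on 3]
7. ~[]<>(a -> c), u   [~->-rule on 3]
8. c, u   [->-rule on 6 (branches; this branch)]
Accessibility: uRu
Branch closes: c and ~c both at u.
All branches of the tableau close; one closing branch shown above.

Unsatisfiable (every branch closes)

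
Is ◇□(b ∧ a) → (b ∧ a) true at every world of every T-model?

Invalid (countermodel exists)

Tableau for the negation ¬(◇□(b ∧ a) → (b ∧ a)):
1. ¬(◇□(b ∧ a) → (b ∧ a)), w0
2. ◇□(b ∧ a), w0
3. ¬(b ∧ a), w0
4. ¬a, w0
5. □(b ∧ a), w1
6. b ∧ a, w1
7. b, w1
8. a, w1
Accessibility: w0Rw0, w0Rw1, w1Rw1
The negation has an open branch (countermodel exists).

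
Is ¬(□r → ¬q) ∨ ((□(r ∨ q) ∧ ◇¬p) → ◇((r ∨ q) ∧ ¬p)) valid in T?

Tableau for the negation ¬(¬(□r → ¬q) ∨ ((□(r ∨ q) ∧ ◇¬p) → ◇((r ∨ q) ∧ ¬p))):
1. ¬(¬(□r → ¬q) ∨ ((□(r ∨ q) ∧ ◇¬p) → ◇((r ∨ q) ∧ ¬p))), 0
2. □r → ¬q, 0
3. ¬((□(r ∨ q) ∧ ◇¬p) → ◇((r ∨ q) ∧ ¬p)), 0
4. □(r ∨ q) ∧ ◇¬p, 0
5. ¬◇((r ∨ q) ∧ ¬p), 0
6. □(r ∨ q), 0
7. ◇¬p, 0
8. ¬((r ∨ q) ∧ ¬p), 0
9. r ∨ q, 0
10. ¬q, 0
11. p, 0
12. r, 0
13. ¬p, 1
14. ¬((r ∨ q) ∧ ¬p), 1
15. r ∨ q, 1
16. ¬(r ∨ q), 1
17. ¬r, 1
18. ¬q, 1
19. q, 1
Accessibility: 0R0, 0R1, 1R1
Branch closes: q and ¬q both at 1.
Every branch of the negation's tableau closes; the branch above is one of them.

Valid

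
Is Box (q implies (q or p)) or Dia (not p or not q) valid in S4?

Tableau for the negation not (Box (q implies (q or p)) or Dia (not p or not q)):
1. not (Box (q implies (q or p)) or Dia (not p or not q)), 0
2. not Box (q implies (q or p)), 0
3. not Dia (not p or not q), 0
4. not (not p or not q), 0
5. p, 0
6. q, 0
7. not (q implies (q or p)), 1
8. q, 1
9. not (q or p), 1
10. not q, 1
11. not p, 1
Accessibility: 0R0, 0R1, 1R1
Branch closes: q and not q both at 1.
Every branch of the negation's tableau closes; the branch above is one of them.

Valid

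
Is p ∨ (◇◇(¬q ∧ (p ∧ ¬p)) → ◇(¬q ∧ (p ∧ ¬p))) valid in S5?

Tableau for the negation ¬(p ∨ (◇◇(¬q ∧ (p ∧ ¬p)) → ◇(¬q ∧ (p ∧ ¬p)))):
1. ¬(p ∨ (◇◇(¬q ∧ (p ∧ ¬p)) → ◇(¬q ∧ (p ∧ ¬p)))), u
2. ¬p, u
3. ¬(◇◇(¬q ∧ (p ∧ ¬p)) → ◇(¬q ∧ (p ∧ ¬p))), u
4. ◇◇(¬q ∧ (p ∧ ¬p)), u
5. ¬◇(¬q ∧ (p ∧ ¬p)), u
6. ¬(¬q ∧ (p ∧ ¬p)), u
7. ¬(p ∧ ¬p), u
8. ◇(¬q ∧ (p ∧ ¬p)), v
9. ¬(¬q ∧ (p ∧ ¬p)), v
10. ¬(p ∧ ¬p), v
11. p, v
12. ¬q ∧ (p ∧ ¬p), w
13. ¬q, w
14. p ∧ ¬p, w
15. p, w
16. ¬p, w
Accessibility: uRu, uRv, uRw, vRu, vRv, vRw, wRu, wRv, wRw
Branch closes: p and ¬p both at w.
Every branch of the negation's tableau closes; the branch above is one of them.

Yes, valid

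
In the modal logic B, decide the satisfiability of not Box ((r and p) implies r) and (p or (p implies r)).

Unsatisfiable

1. not Box ((r and p) implies r) and (p or (p implies r)), 0
2. not Box ((r and p) implies r), 0   [and-rule on 1]
3. p or (p implies r), 0   [and-rule on 1]
4. p implies r, 0   [or-rule on 3 (branches; this branch)]
5. r, 0   [implies-rule on 4 (branches; this branch)]
6. not ((r and p) implies r), 1   [neg-Box-rule on 2: fresh world 1, 0R1]
7. r and p, 1   [neg-implies-rule on 6]
8. not r, 1   [neg-implies-rule on 6]
9. r, 1   [and-rule on 7]
10. p, 1   [and-rule on 7]
Accessibility: 0R0, 0R1, 1R0, 1R1
Branch closes: r and not r both at 1.
All branches of the tableau close; one closing branch shown above.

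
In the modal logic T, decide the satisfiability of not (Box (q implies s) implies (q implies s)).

Unsatisfiable

1. not (Box (q implies s) implies (q implies s)), w0
2. Box (q implies s), w0
3. not (q implies s), w0
4. q, w0
5. not s, w0
6. q implies s, w0
7. s, w0
Accessibility: w0Rw0
Branch closes: s and not s both at w0.
Every branch closes; the branch above is one of them.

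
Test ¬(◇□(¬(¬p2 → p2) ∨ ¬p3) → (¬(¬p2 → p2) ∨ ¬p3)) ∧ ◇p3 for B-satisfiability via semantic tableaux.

1. ¬(◇□(¬(¬p2 → p2) ∨ ¬p3) → (¬(¬p2 → p2) ∨ ¬p3)) ∧ ◇p3, 0
2. ¬(◇□(¬(¬p2 → p2) ∨ ¬p3) → (¬(¬p2 → p2) ∨ ¬p3)), 0
3. ◇p3, 0
4. ◇□(¬(¬p2 → p2) ∨ ¬p3), 0
5. ¬(¬(¬p2 → p2) ∨ ¬p3), 0
6. ¬p2 → p2, 0
7. p3, 0
8. p2, 0
9. p3, 1
10. □(¬(¬p2 → p2) ∨ ¬p3), 2
11. ¬(¬p2 → p2) ∨ ¬p3, 0
12. ¬(¬p2 → p2) ∨ ¬p3, 2
13. ¬(¬p2 → p2), 0
14. ¬p2, 0
Accessibility: 0R0, 0R1, 0R2, 1R0, 1R1, 2R0, 2R2
Branch closes: p2 and ¬p2 both at 0.
All branches of the tableau close; one closing branch shown above.

Unsatisfiable (every branch closes)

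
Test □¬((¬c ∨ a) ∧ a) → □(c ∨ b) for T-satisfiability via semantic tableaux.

Yes, satisfiable

1. □¬((¬c ∨ a) ∧ a) → □(c ∨ b), 0
2. □(c ∨ b), 0   [→-rule on 1 (branches; this branch)]
3. c ∨ b, 0   [□-rule on 2 via 0R0]
4. b, 0   [∨-rule on 3 (branches; this branch)]
Accessibility: 0R0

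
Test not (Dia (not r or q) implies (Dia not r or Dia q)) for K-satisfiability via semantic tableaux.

1. not (Dia (not r or q) implies (Dia not r or Dia q)), 0
2. Dia (not r or q), 0
3. not (Dia not r or Dia q), 0
4. not Dia not r, 0
5. not Dia q, 0
6. not r or q, 1
7. r, 1
8. not q, 1
9. q, 1
Accessibility: 0R1
Branch closes: q and not q both at 1.
All branches of the tableau close; one closing branch shown above.

No, unsatisfiable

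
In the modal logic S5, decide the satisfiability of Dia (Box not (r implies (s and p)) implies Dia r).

Yes, satisfiable

1. Dia (Box not (r implies (s and p)) implies Dia r), w0
2. Box not (r implies (s and p)) implies Dia r, w1
3. Dia r, w1
4. r, w2
Accessibility: w0Rw0, w0Rw1, w0Rw2, w1Rw0, w1Rw1, w1Rw2, w2Rw0, w2Rw1, w2Rw2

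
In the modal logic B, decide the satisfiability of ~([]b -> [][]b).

1. ~([]b -> [][]b), u
2. []b, u   [~->-rule on 1]
3. ~[][]b, u   [~->-rule on 1]
4. b, u   [[]-rule on 2 via uRu]
5. ~[]b, v   [~[]-rule on 3: fresh world v, uRv]
6. b, v   [[]-rule on 2 via uRv]
7. ~b, w   [~[]-rule on 5: fresh world w, vRw]
Accessibility: uRu, uRv, vRu, vRv, vRw, wRv, wRw

Satisfiable (open branch found)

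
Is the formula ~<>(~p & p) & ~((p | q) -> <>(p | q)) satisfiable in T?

1. ~<>(~p & p) & ~((p | q) -> <>(p | q)), 0
2. ~<>(~p & p), 0
3. ~((p | q) -> <>(p | q)), 0
4. p | q, 0
5. ~<>(p | q), 0
6. ~(~p & p), 0
7. ~(p | q), 0
8. ~p, 0
9. ~q, 0
10. q, 0
Accessibility: 0R0
Branch closes: q and ~q both at 0.
All branches of the tableau close; one closing branch shown above.

Unsatisfiable (every branch closes)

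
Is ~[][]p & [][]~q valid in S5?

Invalid (countermodel exists)

Tableau for the negation ~(~[][]p & [][]~q):
1. ~(~[][]p & [][]~q), w0
2. ~[][]~q, w0   [~&-rule on 1 (branches; this branch)]
3. ~[]~q, w1   [~[]-rule on 2: fresh world w1, w0Rw1]
4. q, w2   [~[]-rule on 3: fresh world w2, w1Rw2]
Accessibility: w0Rw0, w0Rw1, w0Rw2, w1Rw0, w1Rw1, w1Rw2, w2Rw0, w2Rw1, w2Rw2
The negation has an open branch (countermodel exists).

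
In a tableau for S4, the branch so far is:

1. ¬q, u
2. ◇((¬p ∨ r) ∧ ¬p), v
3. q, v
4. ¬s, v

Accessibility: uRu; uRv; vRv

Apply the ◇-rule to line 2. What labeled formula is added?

a fresh world w with vRw, and (¬p ∨ r) ∧ ¬p at w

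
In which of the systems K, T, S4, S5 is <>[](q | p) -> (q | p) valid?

S5-tableau for the negation ~(<>[](q | p) -> (q | p)):
1. ~(<>[](q | p) -> (q | p)), 0
2. <>[](q | p), 0
3. ~(q | p), 0
4. ~q, 0
5. ~p, 0
6. [](q | p), 1
7. q | p, 0
8. q | p, 1
9. p, 0
Accessibility: 0R0, 0R1, 1R0, 1R1
Branch closes: p and ~p both at 0.
Every branch closes (one shown): valid in S5.
S4-tableau for the negation ~(<>[](q | p) -> (q | p)):
1. ~(<>[](q | p) -> (q | p)), 0
2. <>[](q | p), 0
3. ~(q | p), 0
4. ~q, 0
5. ~p, 0
6. [](q | p), 1
7. q | p, 1
8. p, 1
Accessibility: 0R0, 0R1, 1R1
Complete open branch: countermodel on an S4-frame, so not valid in S4, nor in K, T (the same frame is also a K-frame and a T-frame).

S5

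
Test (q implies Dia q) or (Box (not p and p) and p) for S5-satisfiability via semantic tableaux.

1. (q implies Dia q) or (Box (not p and p) and p), 0
2. q implies Dia q, 0
3. Dia q, 0
4. q, 1
Accessibility: 0R0, 0R1, 1R0, 1R1

Satisfiable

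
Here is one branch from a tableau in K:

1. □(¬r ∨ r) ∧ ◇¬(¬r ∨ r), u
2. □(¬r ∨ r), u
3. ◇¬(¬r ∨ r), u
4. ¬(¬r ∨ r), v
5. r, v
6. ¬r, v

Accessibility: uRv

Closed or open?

Yes, closed

Both r and ¬r appear at v.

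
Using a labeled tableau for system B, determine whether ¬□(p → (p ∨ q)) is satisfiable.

1. ¬□(p → (p ∨ q)), w0
2. ¬(p → (p ∨ q)), w1   [¬□-rule on 1: fresh world w1, w0Rw1]
3. p, w1   [¬→-rule on 2]
4. ¬(p ∨ q), w1   [¬→-rule on 2]
5. ¬p, w1   [¬∨-rule on 4]
6. ¬q, w1   [¬∨-rule on 4]
Accessibility: w0Rw0, w0Rw1, w1Rw0, w1Rw1
Branch closes: p and ¬p both at w1.
(One branch shown.) All branches close.

No, unsatisfiable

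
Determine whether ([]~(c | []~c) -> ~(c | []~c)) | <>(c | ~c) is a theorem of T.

Tableau for the negation ~(([]~(c | []~c) -> ~(c | []~c)) | <>(c | ~c)):
1. ~(([]~(c | []~c) -> ~(c | []~c)) | <>(c | ~c)), w0
2. ~([]~(c | []~c) -> ~(c | []~c)), w0
3. ~<>(c | ~c), w0
4. []~(c | []~c), w0
5. c | []~c, w0
6. ~(c | ~c), w0
7. ~c, w0
8. c, w0
Accessibility: w0Rw0
Branch closes: c and ~c both at w0.
Every branch of the negation's tableau closes; the branch above is one of them.

Valid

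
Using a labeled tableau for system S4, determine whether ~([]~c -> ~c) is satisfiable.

Unsatisfiable (every branch closes)

1. ~([]~c -> ~c), w0
2. []~c, w0
3. c, w0
4. ~c, w0
Accessibility: w0Rw0
Branch closes: c and ~c both at w0.
(One branch shown.) All branches close.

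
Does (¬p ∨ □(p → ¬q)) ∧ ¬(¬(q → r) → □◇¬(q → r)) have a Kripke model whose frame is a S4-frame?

1. (¬p ∨ □(p → ¬q)) ∧ ¬(¬(q → r) → □◇¬(q → r)), 0
2. ¬p ∨ □(p → ¬q), 0
3. ¬(¬(q → r) → □◇¬(q → r)), 0
4. ¬(q → r), 0
5. ¬□◇¬(q → r), 0
6. q, 0
7. ¬r, 0
8. □(p → ¬q), 0
9. p → ¬q, 0
10. ¬p, 0
11. ¬◇¬(q → r), 1
12. p → ¬q, 1
13. q → r, 1
14. ¬q, 1
15. r, 1
Accessibility: 0R0, 0R1, 1R1

Satisfiable (open branch found)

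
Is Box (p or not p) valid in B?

Yes, valid

Tableau for the negation not Box (p or not p):
1. not Box (p or not p), w0
2. not (p or not p), w1   [neg-Box-rule on 1: fresh world w1, w0Rw1]
3. not p, w1   [neg-or-rule on 2]
4. p, w1   [neg-or-rule on 2]
Accessibility: w0Rw0, w0Rw1, w1Rw0, w1Rw1
Branch closes: p and not p both at w1.
Every branch of the negation's tableau closes; the branch above is one of them.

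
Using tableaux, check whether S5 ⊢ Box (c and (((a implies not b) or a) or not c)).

Not valid

Tableau for the negation not Box (c and (((a implies not b) or a) or not c)):
1. not Box (c and (((a implies not b) or a) or not c)), u
2. not (c and (((a implies not b) or a) or not c)), v
3. not c, v
Accessibility: uRu, uRv, vRu, vRv
The negation has an open branch (countermodel exists).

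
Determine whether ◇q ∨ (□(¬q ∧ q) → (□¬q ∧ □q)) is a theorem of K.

Valid

Tableau for the negation ¬(◇q ∨ (□(¬q ∧ q) → (□¬q ∧ □q))):
1. ¬(◇q ∨ (□(¬q ∧ q) → (□¬q ∧ □q))), 0
2. ¬◇q, 0   [¬∨-rule on 1]
3. ¬(□(¬q ∧ q) → (□¬q ∧ □q)), 0   [¬∨-rule on 1]
4. □(¬q ∧ q), 0   [¬→-rule on 3]
5. ¬(□¬q ∧ □q), 0   [¬→-rule on 3]
6. ¬□q, 0   [¬∧-rule on 5 (branches; this branch)]
7. ¬q, 1   [¬□-rule on 6: fresh world 1, 0R1]
8. ¬q ∧ q, 1   [□-rule on 4 via 0R1]
9. q, 1   [∧-rule on 8]
Accessibility: 0R1
Branch closes: q and ¬q both at 1.
Every branch of the negation's tableau closes; the branch above is one of them.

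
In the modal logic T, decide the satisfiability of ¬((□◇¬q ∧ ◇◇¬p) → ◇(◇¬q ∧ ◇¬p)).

1. ¬((□◇¬q ∧ ◇◇¬p) → ◇(◇¬q ∧ ◇¬p)), w0
2. □◇¬q ∧ ◇◇¬p, w0
3. ¬◇(◇¬q ∧ ◇¬p), w0
4. □◇¬q, w0
5. ◇◇¬p, w0
6. ¬(◇¬q ∧ ◇¬p), w0
7. ◇¬q, w0
8. ¬◇¬p, w0
9. p, w0
10. ◇¬p, w1
11. ¬(◇¬q ∧ ◇¬p), w1
12. ◇¬q, w1
13. p, w1
14. ¬◇¬q, w1
15. q, w1
16. ¬q, w2
17. ¬(◇¬q ∧ ◇¬p), w2
18. ◇¬q, w2
19. p, w2
20. ¬◇¬p, w2
21. ¬p, w3
22. q, w3
23. ¬q, w4
24. q, w4
Accessibility: w0Rw0, w0Rw1, w0Rw2, w1Rw1, w1Rw3, w1Rw4, w2Rw2, w3Rw3, w4Rw4
Branch closes: q and ¬q both at w4.
All branches of the tableau close; one closing branch shown above.

No, unsatisfiable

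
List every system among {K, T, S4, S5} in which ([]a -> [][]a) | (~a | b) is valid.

T-tableau for the negation ~(([]a -> [][]a) | (~a | b)):
1. ~(([]a -> [][]a) | (~a | b)), 0
2. ~([]a -> [][]a), 0
3. ~(~a | b), 0
4. []a, 0
5. ~[][]a, 0
6. a, 0
7. ~b, 0
8. ~[]a, 1
9. a, 1
10. ~a, 2
Accessibility: 0R0, 0R1, 1R1, 1R2, 2R2
Complete open branch: countermodel on a T-frame, so not valid in T, nor in K (the same frame is also a K-frame).
S4-tableau for the negation ~(([]a -> [][]a) | (~a | b)):
1. ~(([]a -> [][]a) | (~a | b)), 0
2. ~([]a -> [][]a), 0
3. ~(~a | b), 0
4. []a, 0
5. ~[][]a, 0
6. a, 0
7. ~b, 0
8. ~[]a, 1
9. a, 1
10. ~a, 2
11. a, 2
Accessibility: 0R0, 0R1, 0R2, 1R1, 1R2, 2R2
Branch closes: a and ~a both at 2.
Every branch closes (one shown): valid in S4, hence also in S5 (every theorem of S4 is a theorem of S5).

S4, S5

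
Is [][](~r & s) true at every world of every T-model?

Invalid (countermodel exists)

Tableau for the negation ~[][](~r & s):
1. ~[][](~r & s), w0
2. ~[](~r & s), w1
3. ~(~r & s), w2
4. ~s, w2
Accessibility: w0Rw0, w0Rw1, w1Rw1, w1Rw2, w2Rw2
The negation has an open branch (countermodel exists).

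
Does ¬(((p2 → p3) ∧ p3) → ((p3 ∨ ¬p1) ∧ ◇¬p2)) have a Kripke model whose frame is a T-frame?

1. ¬(((p2 → p3) ∧ p3) → ((p3 ∨ ¬p1) ∧ ◇¬p2)), w0
2. (p2 → p3) ∧ p3, w0
3. ¬((p3 ∨ ¬p1) ∧ ◇¬p2), w0
4. p2 → p3, w0
5. p3, w0
6. ¬◇¬p2, w0
7. p2, w0
Accessibility: w0Rw0

Yes, satisfiable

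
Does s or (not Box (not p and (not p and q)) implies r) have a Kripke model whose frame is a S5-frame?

1. s or (not Box (not p and (not p and q)) implies r), w0
2. not Box (not p and (not p and q)) implies r, w0
3. r, w0
Accessibility: w0Rw0

Satisfiable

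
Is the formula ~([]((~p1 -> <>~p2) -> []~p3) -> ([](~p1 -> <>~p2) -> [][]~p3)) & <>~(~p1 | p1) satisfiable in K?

1. ~([]((~p1 -> <>~p2) -> []~p3) -> ([](~p1 -> <>~p2) -> [][]~p3)) & <>~(~p1 | p1), 0
2. ~([]((~p1 -> <>~p2) -> []~p3) -> ([](~p1 -> <>~p2) -> [][]~p3)), 0   [&-rule on 1]
3. <>~(~p1 | p1), 0   [&-rule on 1]
4. []((~p1 -> <>~p2) -> []~p3), 0   [~->-rule on 2]
5. ~([](~p1 -> <>~p2) -> [][]~p3), 0   [~->-rule on 2]
6. [](~p1 -> <>~p2), 0   [~->-rule on 5]
7. ~[][]~p3, 0   [~->-rule on 5]
8. ~(~p1 | p1), 1   [<>-rule on 3: fresh world 1, 0R1]
9. p1, 1   [~|-rule on 8]
10. ~p1, 1   [~|-rule on 8]
Accessibility: 0R1
Branch closes: p1 and ~p1 both at 1.
All branches of the tableau close; one closing branch shown above.

No, unsatisfiable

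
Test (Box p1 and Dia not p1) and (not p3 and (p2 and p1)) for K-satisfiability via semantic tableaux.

No, unsatisfiable

1. (Box p1 and Dia not p1) and (not p3 and (p2 and p1)), w0
2. Box p1 and Dia not p1, w0   [and-rule on 1]
3. not p3 and (p2 and p1), w0   [and-rule on 1]
4. Box p1, w0   [and-rule on 2]
5. Dia not p1, w0   [and-rule on 2]
6. not p3, w0   [and-rule on 3]
7. p2 and p1, w0   [and-rule on 3]
8. p2, w0   [and-rule on 7]
9. p1, w0   [and-rule on 7]
10. not p1, w1   [Dia-rule on 5: fresh world w1, w0Rw1]
11. p1, w1   [Box-rule on 4 via w0Rw1]
Accessibility: w0Rw1
Branch closes: p1 and not p1 both at w1.
(One branch shown.) All branches close.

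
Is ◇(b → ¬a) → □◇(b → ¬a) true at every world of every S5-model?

Tableau for the negation ¬(◇(b → ¬a) → □◇(b → ¬a)):
1. ¬(◇(b → ¬a) → □◇(b → ¬a)), 0
2. ◇(b → ¬a), 0   [¬→-rule on 1]
3. ¬□◇(b → ¬a), 0   [¬→-rule on 1]
4. b → ¬a, 1   [◇-rule on 2: fresh world 1, 0R1]
5. ¬a, 1   [→-rule on 4 (branches; this branch)]
6. ¬◇(b → ¬a), 2   [¬□-rule on 3: fresh world 2, 0R2]
7. ¬(b → ¬a), 0   [¬◇-rule on 6 via 2R0]
8. b, 0   [¬→-rule on 7]
9. a, 0   [¬→-rule on 7]
10. ¬(b → ¬a), 1   [¬◇-rule on 6 via 2R1]
11. b, 1   [¬→-rule on 10]
12. a, 1   [¬→-rule on 10]
Accessibility: 0R0, 0R1, 0R2, 1R0, 1R1, 1R2, 2R0, 2R1, 2R2
Branch closes: a and ¬a both at 1.
All branches of the negation close; one closing branch shown above.

Valid in S5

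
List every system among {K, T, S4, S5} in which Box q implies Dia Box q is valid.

K-tableau for the negation not (Box q implies Dia Box q):
1. not (Box q implies Dia Box q), 0
2. Box q, 0
3. not Dia Box q, 0
Complete open branch: countermodel on a K-frame, so not valid in K.
T-tableau for the negation not (Box q implies Dia Box q):
1. not (Box q implies Dia Box q), 0
2. Box q, 0
3. not Dia Box q, 0
4. q, 0
5. not Box q, 0
6. not q, 1
7. q, 1
Accessibility: 0R0, 0R1, 1R1
Branch closes: q and not q both at 1.
Every branch closes (one shown): valid in T, hence also in S4, S5 (every theorem of T is a theorem of S4 and S5).

T, S4, S5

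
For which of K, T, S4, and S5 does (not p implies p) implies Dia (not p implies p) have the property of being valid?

T, S4, S5

T-tableau for the negation not ((not p implies p) implies Dia (not p implies p)):
1. not ((not p implies p) implies Dia (not p implies p)), 0
2. not p implies p, 0
3. not Dia (not p implies p), 0
4. not (not p implies p), 0
5. not p, 0
6. p, 0
Accessibility: 0R0
Branch closes: p and not p both at 0.
Every branch closes (one shown): valid in T, hence also in S4, S5 (every theorem of T is a theorem of S4 and S5).
K-tableau for the negation not ((not p implies p) implies Dia (not p implies p)):
1. not ((not p implies p) implies Dia (not p implies p)), 0
2. not p implies p, 0
3. not Dia (not p implies p), 0
4. p, 0
Complete open branch: countermodel on a K-frame, so not valid in K.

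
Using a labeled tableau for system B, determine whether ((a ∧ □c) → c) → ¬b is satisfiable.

Yes, satisfiable

1. ((a ∧ □c) → c) → ¬b, u
2. ¬b, u   [→-rule on 1 (branches; this branch)]
Accessibility: uRu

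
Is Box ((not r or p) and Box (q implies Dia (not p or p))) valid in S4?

Invalid (countermodel exists)

Tableau for the negation not Box ((not r or p) and Box (q implies Dia (not p or p))):
1. not Box ((not r or p) and Box (q implies Dia (not p or p))), 0
2. not ((not r or p) and Box (q implies Dia (not p or p))), 1
3. not (not r or p), 1
4. r, 1
5. not p, 1
Accessibility: 0R0, 0R1, 1R1
The negation has an open branch (countermodel exists).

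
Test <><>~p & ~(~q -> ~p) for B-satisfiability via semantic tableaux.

1. <><>~p & ~(~q -> ~p), u
2. <><>~p, u
3. ~(~q -> ~p), u
4. ~q, u
5. p, u
6. <>~p, v
7. ~p, w
Accessibility: uRu, uRv, vRu, vRv, vRw, wRv, wRw

Satisfiable (open branch found)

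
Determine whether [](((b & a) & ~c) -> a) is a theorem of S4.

Tableau for the negation ~[](((b & a) & ~c) -> a):
1. ~[](((b & a) & ~c) -> a), w0
2. ~(((b & a) & ~c) -> a), w1
3. (b & a) & ~c, w1
4. ~a, w1
5. b & a, w1
6. ~c, w1
7. b, w1
8. a, w1
Accessibility: w0Rw0, w0Rw1, w1Rw1
Branch closes: a and ~a both at w1.
All branches of the negation close; one closing branch shown above.

Yes, valid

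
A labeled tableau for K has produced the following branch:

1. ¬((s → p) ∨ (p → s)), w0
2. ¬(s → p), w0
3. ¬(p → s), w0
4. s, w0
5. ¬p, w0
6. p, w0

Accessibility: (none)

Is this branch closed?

Closed

Both p and ¬p appear at w0.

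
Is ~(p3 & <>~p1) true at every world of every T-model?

Tableau for the negation p3 & <>~p1:
1. p3 & <>~p1, u
2. p3, u
3. <>~p1, u
4. ~p1, v
Accessibility: uRu, uRv, vRv
The negation has an open branch (countermodel exists).

Invalid (countermodel exists)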